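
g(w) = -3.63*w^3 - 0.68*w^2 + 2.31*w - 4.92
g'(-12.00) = -1549.53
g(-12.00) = 6142.08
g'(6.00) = -397.89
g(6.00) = -799.62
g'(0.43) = -0.29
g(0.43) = -4.34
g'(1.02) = -10.41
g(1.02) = -7.12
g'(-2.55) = -65.03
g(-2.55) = 44.96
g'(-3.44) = -121.88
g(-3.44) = 126.86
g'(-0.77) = -3.10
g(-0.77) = -5.44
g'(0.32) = 0.76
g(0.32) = -4.37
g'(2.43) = -65.30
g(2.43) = -55.41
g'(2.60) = -74.84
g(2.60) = -67.31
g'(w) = -10.89*w^2 - 1.36*w + 2.31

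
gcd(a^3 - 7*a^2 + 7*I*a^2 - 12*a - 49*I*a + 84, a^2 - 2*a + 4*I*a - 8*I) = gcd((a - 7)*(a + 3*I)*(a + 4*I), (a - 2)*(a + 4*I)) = a + 4*I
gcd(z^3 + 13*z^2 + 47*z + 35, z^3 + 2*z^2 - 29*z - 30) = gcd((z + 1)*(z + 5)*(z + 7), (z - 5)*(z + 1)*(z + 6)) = z + 1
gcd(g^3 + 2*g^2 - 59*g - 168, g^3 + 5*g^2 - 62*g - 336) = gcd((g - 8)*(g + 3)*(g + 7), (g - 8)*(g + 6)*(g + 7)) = g^2 - g - 56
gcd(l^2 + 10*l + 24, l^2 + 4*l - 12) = l + 6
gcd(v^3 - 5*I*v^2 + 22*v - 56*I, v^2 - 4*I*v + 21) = v - 7*I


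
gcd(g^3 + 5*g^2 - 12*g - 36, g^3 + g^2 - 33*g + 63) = g - 3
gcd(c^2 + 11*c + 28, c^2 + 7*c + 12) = c + 4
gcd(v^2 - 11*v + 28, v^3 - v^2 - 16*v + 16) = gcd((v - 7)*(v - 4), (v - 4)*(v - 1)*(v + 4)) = v - 4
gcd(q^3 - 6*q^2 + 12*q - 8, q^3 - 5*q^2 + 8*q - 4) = q^2 - 4*q + 4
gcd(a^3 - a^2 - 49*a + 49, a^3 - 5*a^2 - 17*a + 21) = a^2 - 8*a + 7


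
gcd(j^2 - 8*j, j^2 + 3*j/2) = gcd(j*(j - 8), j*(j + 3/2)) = j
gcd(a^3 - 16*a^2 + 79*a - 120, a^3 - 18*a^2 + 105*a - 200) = a^2 - 13*a + 40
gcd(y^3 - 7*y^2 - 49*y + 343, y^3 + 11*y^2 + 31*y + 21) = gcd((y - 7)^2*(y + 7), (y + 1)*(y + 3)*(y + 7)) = y + 7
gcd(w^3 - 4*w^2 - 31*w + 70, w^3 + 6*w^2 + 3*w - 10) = w + 5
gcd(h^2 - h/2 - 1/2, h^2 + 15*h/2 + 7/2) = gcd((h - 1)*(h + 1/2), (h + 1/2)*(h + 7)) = h + 1/2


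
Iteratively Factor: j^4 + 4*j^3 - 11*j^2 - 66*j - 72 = (j + 3)*(j^3 + j^2 - 14*j - 24) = (j + 3)^2*(j^2 - 2*j - 8) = (j - 4)*(j + 3)^2*(j + 2)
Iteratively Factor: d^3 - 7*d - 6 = (d + 1)*(d^2 - d - 6) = (d - 3)*(d + 1)*(d + 2)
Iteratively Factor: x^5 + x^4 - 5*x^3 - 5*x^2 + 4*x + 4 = (x + 1)*(x^4 - 5*x^2 + 4) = (x - 1)*(x + 1)*(x^3 + x^2 - 4*x - 4) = (x - 1)*(x + 1)^2*(x^2 - 4) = (x - 2)*(x - 1)*(x + 1)^2*(x + 2)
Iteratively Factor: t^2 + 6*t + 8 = (t + 2)*(t + 4)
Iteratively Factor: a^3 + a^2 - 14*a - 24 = (a + 2)*(a^2 - a - 12) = (a - 4)*(a + 2)*(a + 3)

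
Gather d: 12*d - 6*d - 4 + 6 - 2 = 6*d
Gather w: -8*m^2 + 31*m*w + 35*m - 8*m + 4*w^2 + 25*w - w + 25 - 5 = -8*m^2 + 27*m + 4*w^2 + w*(31*m + 24) + 20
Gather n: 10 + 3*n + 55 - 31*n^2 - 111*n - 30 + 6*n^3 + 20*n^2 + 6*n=6*n^3 - 11*n^2 - 102*n + 35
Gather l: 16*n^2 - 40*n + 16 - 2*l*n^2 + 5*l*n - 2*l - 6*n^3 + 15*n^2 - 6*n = l*(-2*n^2 + 5*n - 2) - 6*n^3 + 31*n^2 - 46*n + 16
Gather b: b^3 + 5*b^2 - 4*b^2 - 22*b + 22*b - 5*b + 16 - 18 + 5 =b^3 + b^2 - 5*b + 3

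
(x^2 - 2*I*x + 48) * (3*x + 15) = 3*x^3 + 15*x^2 - 6*I*x^2 + 144*x - 30*I*x + 720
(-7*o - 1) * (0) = 0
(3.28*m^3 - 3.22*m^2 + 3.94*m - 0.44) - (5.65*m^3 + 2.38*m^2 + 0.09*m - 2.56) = -2.37*m^3 - 5.6*m^2 + 3.85*m + 2.12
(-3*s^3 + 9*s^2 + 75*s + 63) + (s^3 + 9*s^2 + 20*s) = -2*s^3 + 18*s^2 + 95*s + 63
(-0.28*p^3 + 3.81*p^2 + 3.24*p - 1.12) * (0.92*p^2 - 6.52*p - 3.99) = -0.2576*p^5 + 5.3308*p^4 - 20.7432*p^3 - 37.3571*p^2 - 5.6252*p + 4.4688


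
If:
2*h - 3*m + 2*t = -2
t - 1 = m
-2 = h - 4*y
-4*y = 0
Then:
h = -2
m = 0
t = 1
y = 0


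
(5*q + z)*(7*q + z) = 35*q^2 + 12*q*z + z^2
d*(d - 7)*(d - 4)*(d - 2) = d^4 - 13*d^3 + 50*d^2 - 56*d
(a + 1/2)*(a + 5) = a^2 + 11*a/2 + 5/2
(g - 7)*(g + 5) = g^2 - 2*g - 35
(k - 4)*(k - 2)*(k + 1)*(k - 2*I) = k^4 - 5*k^3 - 2*I*k^3 + 2*k^2 + 10*I*k^2 + 8*k - 4*I*k - 16*I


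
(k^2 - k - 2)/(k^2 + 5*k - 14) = (k + 1)/(k + 7)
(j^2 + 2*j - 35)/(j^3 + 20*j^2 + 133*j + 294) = (j - 5)/(j^2 + 13*j + 42)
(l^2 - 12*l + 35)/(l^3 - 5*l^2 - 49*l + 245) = 1/(l + 7)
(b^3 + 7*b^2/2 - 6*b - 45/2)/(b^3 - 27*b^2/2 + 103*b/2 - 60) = (b^2 + 6*b + 9)/(b^2 - 11*b + 24)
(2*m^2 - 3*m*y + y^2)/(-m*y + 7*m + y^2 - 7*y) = (-2*m + y)/(y - 7)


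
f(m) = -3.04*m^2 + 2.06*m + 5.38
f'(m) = 2.06 - 6.08*m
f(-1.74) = -7.41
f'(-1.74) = 12.64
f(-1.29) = -2.34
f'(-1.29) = 9.90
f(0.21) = 5.68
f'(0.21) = 0.78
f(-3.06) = -29.39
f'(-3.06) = 20.66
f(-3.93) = -49.67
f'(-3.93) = 25.95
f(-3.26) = -33.64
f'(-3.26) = 21.88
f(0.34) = 5.73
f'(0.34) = -0.01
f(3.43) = -23.32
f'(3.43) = -18.79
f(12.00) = -407.66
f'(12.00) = -70.90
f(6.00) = -91.70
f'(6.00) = -34.42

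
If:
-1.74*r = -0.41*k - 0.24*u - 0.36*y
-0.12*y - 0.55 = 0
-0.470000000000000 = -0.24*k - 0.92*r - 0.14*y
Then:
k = 4.34360845495722 - 0.277805737292401*u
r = 0.0724710619023654*u + 0.075218084214058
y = -4.58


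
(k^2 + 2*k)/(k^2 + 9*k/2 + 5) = 2*k/(2*k + 5)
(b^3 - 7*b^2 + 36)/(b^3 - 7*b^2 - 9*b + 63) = (b^2 - 4*b - 12)/(b^2 - 4*b - 21)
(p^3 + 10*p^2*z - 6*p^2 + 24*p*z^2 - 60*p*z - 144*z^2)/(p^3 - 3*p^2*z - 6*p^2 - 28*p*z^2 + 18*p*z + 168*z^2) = (-p - 6*z)/(-p + 7*z)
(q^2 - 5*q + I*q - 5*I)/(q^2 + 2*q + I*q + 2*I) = (q - 5)/(q + 2)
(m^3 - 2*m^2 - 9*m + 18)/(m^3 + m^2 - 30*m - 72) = (m^2 - 5*m + 6)/(m^2 - 2*m - 24)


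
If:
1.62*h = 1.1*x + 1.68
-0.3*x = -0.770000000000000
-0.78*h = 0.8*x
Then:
No Solution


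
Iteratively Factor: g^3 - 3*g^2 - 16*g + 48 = (g - 4)*(g^2 + g - 12) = (g - 4)*(g - 3)*(g + 4)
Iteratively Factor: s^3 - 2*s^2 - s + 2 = (s - 2)*(s^2 - 1) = (s - 2)*(s - 1)*(s + 1)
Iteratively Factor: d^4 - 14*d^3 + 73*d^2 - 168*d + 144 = (d - 4)*(d^3 - 10*d^2 + 33*d - 36) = (d - 4)*(d - 3)*(d^2 - 7*d + 12) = (d - 4)*(d - 3)^2*(d - 4)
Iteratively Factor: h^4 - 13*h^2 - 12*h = (h + 1)*(h^3 - h^2 - 12*h) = (h + 1)*(h + 3)*(h^2 - 4*h) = (h - 4)*(h + 1)*(h + 3)*(h)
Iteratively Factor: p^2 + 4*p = (p + 4)*(p)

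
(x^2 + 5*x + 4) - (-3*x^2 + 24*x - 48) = 4*x^2 - 19*x + 52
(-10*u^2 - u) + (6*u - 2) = -10*u^2 + 5*u - 2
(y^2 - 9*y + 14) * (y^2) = y^4 - 9*y^3 + 14*y^2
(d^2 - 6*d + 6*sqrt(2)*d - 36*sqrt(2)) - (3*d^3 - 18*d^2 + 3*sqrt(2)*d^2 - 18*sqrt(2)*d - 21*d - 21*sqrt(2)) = -3*d^3 - 3*sqrt(2)*d^2 + 19*d^2 + 15*d + 24*sqrt(2)*d - 15*sqrt(2)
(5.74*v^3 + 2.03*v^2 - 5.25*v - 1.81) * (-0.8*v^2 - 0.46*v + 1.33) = -4.592*v^5 - 4.2644*v^4 + 10.9004*v^3 + 6.5629*v^2 - 6.1499*v - 2.4073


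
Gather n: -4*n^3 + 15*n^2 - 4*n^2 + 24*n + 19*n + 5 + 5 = -4*n^3 + 11*n^2 + 43*n + 10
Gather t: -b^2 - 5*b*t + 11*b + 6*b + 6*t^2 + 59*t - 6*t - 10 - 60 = -b^2 + 17*b + 6*t^2 + t*(53 - 5*b) - 70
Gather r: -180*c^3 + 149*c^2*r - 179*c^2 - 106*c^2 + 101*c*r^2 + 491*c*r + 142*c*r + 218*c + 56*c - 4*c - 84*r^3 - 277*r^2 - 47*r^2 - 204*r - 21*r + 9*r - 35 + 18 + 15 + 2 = -180*c^3 - 285*c^2 + 270*c - 84*r^3 + r^2*(101*c - 324) + r*(149*c^2 + 633*c - 216)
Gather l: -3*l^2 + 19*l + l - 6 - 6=-3*l^2 + 20*l - 12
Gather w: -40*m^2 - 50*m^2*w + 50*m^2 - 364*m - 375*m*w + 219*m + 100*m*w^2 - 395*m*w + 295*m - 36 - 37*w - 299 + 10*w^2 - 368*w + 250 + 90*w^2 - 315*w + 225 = 10*m^2 + 150*m + w^2*(100*m + 100) + w*(-50*m^2 - 770*m - 720) + 140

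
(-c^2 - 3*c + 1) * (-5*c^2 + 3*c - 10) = 5*c^4 + 12*c^3 - 4*c^2 + 33*c - 10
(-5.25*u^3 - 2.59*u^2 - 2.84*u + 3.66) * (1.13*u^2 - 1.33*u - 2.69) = -5.9325*u^5 + 4.0558*u^4 + 14.358*u^3 + 14.8801*u^2 + 2.7718*u - 9.8454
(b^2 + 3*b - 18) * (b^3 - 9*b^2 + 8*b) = b^5 - 6*b^4 - 37*b^3 + 186*b^2 - 144*b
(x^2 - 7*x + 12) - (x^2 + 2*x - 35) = 47 - 9*x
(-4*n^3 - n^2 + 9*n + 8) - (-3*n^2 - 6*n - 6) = -4*n^3 + 2*n^2 + 15*n + 14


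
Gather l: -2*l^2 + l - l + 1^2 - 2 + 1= -2*l^2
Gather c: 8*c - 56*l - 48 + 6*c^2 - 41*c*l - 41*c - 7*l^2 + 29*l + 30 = 6*c^2 + c*(-41*l - 33) - 7*l^2 - 27*l - 18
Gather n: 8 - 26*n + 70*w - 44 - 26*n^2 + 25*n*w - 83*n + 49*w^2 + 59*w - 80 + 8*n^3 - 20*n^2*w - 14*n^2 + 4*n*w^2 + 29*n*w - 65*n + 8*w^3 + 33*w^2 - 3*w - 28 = 8*n^3 + n^2*(-20*w - 40) + n*(4*w^2 + 54*w - 174) + 8*w^3 + 82*w^2 + 126*w - 144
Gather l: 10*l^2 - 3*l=10*l^2 - 3*l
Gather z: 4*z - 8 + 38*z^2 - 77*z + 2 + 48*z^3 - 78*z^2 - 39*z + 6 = 48*z^3 - 40*z^2 - 112*z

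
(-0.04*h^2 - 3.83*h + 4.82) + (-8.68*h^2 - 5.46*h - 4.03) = -8.72*h^2 - 9.29*h + 0.79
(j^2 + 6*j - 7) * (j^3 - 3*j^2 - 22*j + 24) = j^5 + 3*j^4 - 47*j^3 - 87*j^2 + 298*j - 168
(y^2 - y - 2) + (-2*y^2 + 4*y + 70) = -y^2 + 3*y + 68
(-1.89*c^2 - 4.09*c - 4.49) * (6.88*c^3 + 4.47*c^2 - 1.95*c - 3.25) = -13.0032*c^5 - 36.5875*c^4 - 45.488*c^3 - 5.9523*c^2 + 22.048*c + 14.5925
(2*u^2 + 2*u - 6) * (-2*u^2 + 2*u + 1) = -4*u^4 + 18*u^2 - 10*u - 6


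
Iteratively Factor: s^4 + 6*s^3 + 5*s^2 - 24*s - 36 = (s + 3)*(s^3 + 3*s^2 - 4*s - 12) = (s + 3)^2*(s^2 - 4) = (s + 2)*(s + 3)^2*(s - 2)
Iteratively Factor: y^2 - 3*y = (y)*(y - 3)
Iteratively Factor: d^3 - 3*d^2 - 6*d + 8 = (d - 1)*(d^2 - 2*d - 8) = (d - 4)*(d - 1)*(d + 2)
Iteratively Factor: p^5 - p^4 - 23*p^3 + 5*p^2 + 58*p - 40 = (p - 5)*(p^4 + 4*p^3 - 3*p^2 - 10*p + 8) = (p - 5)*(p - 1)*(p^3 + 5*p^2 + 2*p - 8) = (p - 5)*(p - 1)^2*(p^2 + 6*p + 8) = (p - 5)*(p - 1)^2*(p + 2)*(p + 4)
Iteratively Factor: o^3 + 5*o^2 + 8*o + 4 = (o + 1)*(o^2 + 4*o + 4) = (o + 1)*(o + 2)*(o + 2)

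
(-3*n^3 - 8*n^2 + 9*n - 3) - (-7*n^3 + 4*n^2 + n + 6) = 4*n^3 - 12*n^2 + 8*n - 9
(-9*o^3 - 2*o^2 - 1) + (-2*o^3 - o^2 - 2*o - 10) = -11*o^3 - 3*o^2 - 2*o - 11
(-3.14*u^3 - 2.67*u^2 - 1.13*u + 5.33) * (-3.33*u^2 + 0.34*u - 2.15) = 10.4562*u^5 + 7.8235*u^4 + 9.6061*u^3 - 12.3926*u^2 + 4.2417*u - 11.4595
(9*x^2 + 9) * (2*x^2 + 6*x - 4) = 18*x^4 + 54*x^3 - 18*x^2 + 54*x - 36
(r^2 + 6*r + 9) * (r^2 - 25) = r^4 + 6*r^3 - 16*r^2 - 150*r - 225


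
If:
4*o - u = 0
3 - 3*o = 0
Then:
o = 1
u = 4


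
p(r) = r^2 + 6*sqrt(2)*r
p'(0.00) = 8.49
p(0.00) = 0.00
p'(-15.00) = -21.51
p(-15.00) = 97.72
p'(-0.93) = 6.63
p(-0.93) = -7.03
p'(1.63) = 11.75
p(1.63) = 16.49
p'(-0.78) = 6.93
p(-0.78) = -6.01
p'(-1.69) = 5.11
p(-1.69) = -11.48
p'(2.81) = 14.11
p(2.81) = 31.74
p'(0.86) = 10.21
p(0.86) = 8.04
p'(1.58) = 11.65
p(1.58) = 15.90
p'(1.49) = 11.47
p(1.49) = 14.86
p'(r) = 2*r + 6*sqrt(2)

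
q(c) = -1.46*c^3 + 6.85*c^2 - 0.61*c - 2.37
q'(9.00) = -232.09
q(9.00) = -517.35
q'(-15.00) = -1191.61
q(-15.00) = 6475.53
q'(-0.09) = -1.88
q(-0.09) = -2.26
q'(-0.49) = -8.37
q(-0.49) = -0.25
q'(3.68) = -9.51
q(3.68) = 15.39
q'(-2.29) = -54.95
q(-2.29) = 52.48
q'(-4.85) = -170.08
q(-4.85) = 328.28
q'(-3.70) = -111.26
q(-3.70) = 167.62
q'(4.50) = -27.66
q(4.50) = 0.56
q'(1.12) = 9.24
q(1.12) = 3.49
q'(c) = -4.38*c^2 + 13.7*c - 0.61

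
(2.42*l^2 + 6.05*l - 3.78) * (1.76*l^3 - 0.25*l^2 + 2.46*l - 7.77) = 4.2592*l^5 + 10.043*l^4 - 2.2121*l^3 - 2.9754*l^2 - 56.3073*l + 29.3706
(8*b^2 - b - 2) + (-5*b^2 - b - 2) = 3*b^2 - 2*b - 4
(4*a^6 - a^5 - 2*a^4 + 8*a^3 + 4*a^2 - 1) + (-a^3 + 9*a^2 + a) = 4*a^6 - a^5 - 2*a^4 + 7*a^3 + 13*a^2 + a - 1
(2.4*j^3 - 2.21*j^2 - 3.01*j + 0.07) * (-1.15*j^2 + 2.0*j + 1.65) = -2.76*j^5 + 7.3415*j^4 + 3.0015*j^3 - 9.747*j^2 - 4.8265*j + 0.1155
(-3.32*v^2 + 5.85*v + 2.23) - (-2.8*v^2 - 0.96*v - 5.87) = -0.52*v^2 + 6.81*v + 8.1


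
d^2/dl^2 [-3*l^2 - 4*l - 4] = -6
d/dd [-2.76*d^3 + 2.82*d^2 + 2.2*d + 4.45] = -8.28*d^2 + 5.64*d + 2.2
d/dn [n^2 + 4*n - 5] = 2*n + 4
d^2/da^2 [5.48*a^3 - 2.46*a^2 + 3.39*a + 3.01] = 32.88*a - 4.92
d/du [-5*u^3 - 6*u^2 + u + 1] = -15*u^2 - 12*u + 1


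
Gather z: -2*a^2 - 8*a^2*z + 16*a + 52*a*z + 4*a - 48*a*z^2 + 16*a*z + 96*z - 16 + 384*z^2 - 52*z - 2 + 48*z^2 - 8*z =-2*a^2 + 20*a + z^2*(432 - 48*a) + z*(-8*a^2 + 68*a + 36) - 18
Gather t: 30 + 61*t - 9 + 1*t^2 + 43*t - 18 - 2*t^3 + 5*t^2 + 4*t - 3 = -2*t^3 + 6*t^2 + 108*t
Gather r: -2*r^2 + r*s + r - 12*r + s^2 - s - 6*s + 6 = -2*r^2 + r*(s - 11) + s^2 - 7*s + 6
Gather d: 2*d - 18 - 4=2*d - 22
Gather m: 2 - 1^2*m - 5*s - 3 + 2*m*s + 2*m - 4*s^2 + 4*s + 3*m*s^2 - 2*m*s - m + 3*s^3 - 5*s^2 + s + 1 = 3*m*s^2 + 3*s^3 - 9*s^2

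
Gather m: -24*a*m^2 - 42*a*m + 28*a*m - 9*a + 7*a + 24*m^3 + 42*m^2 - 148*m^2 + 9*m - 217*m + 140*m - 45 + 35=-2*a + 24*m^3 + m^2*(-24*a - 106) + m*(-14*a - 68) - 10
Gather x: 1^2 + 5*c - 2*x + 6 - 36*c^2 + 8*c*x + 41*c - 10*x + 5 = -36*c^2 + 46*c + x*(8*c - 12) + 12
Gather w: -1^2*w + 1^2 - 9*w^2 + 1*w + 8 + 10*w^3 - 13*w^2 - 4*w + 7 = 10*w^3 - 22*w^2 - 4*w + 16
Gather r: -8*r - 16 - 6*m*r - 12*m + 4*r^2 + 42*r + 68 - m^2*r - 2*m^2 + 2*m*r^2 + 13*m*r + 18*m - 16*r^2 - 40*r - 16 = -2*m^2 + 6*m + r^2*(2*m - 12) + r*(-m^2 + 7*m - 6) + 36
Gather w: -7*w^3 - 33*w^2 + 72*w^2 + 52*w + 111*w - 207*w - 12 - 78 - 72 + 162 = -7*w^3 + 39*w^2 - 44*w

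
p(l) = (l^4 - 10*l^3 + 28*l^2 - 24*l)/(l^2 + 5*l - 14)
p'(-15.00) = -32.20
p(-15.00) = 669.38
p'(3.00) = -0.81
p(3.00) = -0.90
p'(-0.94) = 5.42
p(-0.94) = -3.16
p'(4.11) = -0.14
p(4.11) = -1.48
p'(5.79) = 1.59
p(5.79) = -0.36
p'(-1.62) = 10.06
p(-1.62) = -8.31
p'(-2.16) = 15.64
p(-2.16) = -15.15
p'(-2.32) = 17.75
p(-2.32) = -17.82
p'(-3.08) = 32.14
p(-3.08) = -36.24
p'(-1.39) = 8.24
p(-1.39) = -6.21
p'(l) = (-2*l - 5)*(l^4 - 10*l^3 + 28*l^2 - 24*l)/(l^2 + 5*l - 14)^2 + (4*l^3 - 30*l^2 + 56*l - 24)/(l^2 + 5*l - 14)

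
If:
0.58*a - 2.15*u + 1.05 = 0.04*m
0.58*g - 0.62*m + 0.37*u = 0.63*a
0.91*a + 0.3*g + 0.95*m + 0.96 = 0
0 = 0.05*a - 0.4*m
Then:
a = -0.64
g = -0.99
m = -0.08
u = 0.32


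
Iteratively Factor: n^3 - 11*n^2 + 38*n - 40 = (n - 4)*(n^2 - 7*n + 10) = (n - 5)*(n - 4)*(n - 2)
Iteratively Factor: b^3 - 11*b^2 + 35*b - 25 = (b - 1)*(b^2 - 10*b + 25) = (b - 5)*(b - 1)*(b - 5)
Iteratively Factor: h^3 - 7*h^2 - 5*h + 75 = (h - 5)*(h^2 - 2*h - 15) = (h - 5)^2*(h + 3)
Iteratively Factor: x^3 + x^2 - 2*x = (x)*(x^2 + x - 2) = x*(x - 1)*(x + 2)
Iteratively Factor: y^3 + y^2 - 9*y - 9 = (y + 3)*(y^2 - 2*y - 3) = (y - 3)*(y + 3)*(y + 1)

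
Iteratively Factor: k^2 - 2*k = (k)*(k - 2)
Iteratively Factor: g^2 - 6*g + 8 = (g - 4)*(g - 2)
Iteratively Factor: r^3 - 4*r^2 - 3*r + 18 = (r + 2)*(r^2 - 6*r + 9) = (r - 3)*(r + 2)*(r - 3)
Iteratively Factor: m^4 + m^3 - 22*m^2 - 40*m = (m - 5)*(m^3 + 6*m^2 + 8*m) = (m - 5)*(m + 4)*(m^2 + 2*m) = (m - 5)*(m + 2)*(m + 4)*(m)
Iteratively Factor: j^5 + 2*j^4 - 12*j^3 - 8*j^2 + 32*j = (j + 2)*(j^4 - 12*j^2 + 16*j) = (j + 2)*(j + 4)*(j^3 - 4*j^2 + 4*j) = (j - 2)*(j + 2)*(j + 4)*(j^2 - 2*j) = j*(j - 2)*(j + 2)*(j + 4)*(j - 2)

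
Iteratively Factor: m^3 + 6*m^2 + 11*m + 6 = (m + 1)*(m^2 + 5*m + 6) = (m + 1)*(m + 3)*(m + 2)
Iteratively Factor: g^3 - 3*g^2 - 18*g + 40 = (g - 2)*(g^2 - g - 20) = (g - 5)*(g - 2)*(g + 4)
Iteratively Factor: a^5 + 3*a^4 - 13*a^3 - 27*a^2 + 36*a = (a)*(a^4 + 3*a^3 - 13*a^2 - 27*a + 36) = a*(a + 4)*(a^3 - a^2 - 9*a + 9) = a*(a - 1)*(a + 4)*(a^2 - 9) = a*(a - 1)*(a + 3)*(a + 4)*(a - 3)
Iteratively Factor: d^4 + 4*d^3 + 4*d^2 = (d)*(d^3 + 4*d^2 + 4*d) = d*(d + 2)*(d^2 + 2*d) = d*(d + 2)^2*(d)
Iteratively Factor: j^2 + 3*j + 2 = (j + 2)*(j + 1)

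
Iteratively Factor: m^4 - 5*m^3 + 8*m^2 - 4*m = (m - 1)*(m^3 - 4*m^2 + 4*m) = (m - 2)*(m - 1)*(m^2 - 2*m) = (m - 2)^2*(m - 1)*(m)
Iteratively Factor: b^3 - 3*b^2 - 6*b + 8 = (b - 4)*(b^2 + b - 2) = (b - 4)*(b - 1)*(b + 2)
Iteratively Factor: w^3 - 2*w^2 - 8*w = (w - 4)*(w^2 + 2*w) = w*(w - 4)*(w + 2)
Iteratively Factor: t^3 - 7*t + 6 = (t + 3)*(t^2 - 3*t + 2) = (t - 2)*(t + 3)*(t - 1)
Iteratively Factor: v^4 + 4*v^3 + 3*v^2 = (v)*(v^3 + 4*v^2 + 3*v) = v*(v + 1)*(v^2 + 3*v) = v^2*(v + 1)*(v + 3)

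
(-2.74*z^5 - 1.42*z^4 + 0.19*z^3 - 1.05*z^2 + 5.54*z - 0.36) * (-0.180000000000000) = 0.4932*z^5 + 0.2556*z^4 - 0.0342*z^3 + 0.189*z^2 - 0.9972*z + 0.0648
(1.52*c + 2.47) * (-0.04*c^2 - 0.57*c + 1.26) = -0.0608*c^3 - 0.9652*c^2 + 0.5073*c + 3.1122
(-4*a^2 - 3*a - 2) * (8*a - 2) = -32*a^3 - 16*a^2 - 10*a + 4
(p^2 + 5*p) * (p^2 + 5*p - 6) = p^4 + 10*p^3 + 19*p^2 - 30*p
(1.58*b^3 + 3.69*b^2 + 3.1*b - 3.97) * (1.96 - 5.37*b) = -8.4846*b^4 - 16.7185*b^3 - 9.4146*b^2 + 27.3949*b - 7.7812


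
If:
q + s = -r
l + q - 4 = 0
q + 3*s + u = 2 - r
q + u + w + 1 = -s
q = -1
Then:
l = 5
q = -1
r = -w - 1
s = w + 2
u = -2*w - 2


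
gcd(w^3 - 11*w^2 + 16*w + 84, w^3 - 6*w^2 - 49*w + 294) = w^2 - 13*w + 42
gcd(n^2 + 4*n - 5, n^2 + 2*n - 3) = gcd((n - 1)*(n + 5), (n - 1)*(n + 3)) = n - 1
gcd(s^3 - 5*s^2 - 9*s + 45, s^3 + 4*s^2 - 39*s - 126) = s + 3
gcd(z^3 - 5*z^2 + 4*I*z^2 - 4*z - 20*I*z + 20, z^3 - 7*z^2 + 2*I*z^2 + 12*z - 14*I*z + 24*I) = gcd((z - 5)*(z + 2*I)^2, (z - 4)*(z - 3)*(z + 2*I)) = z + 2*I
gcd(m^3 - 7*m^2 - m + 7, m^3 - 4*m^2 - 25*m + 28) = m^2 - 8*m + 7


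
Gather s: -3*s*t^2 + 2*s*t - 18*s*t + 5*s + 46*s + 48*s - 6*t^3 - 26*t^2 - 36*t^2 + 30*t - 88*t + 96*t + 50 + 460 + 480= s*(-3*t^2 - 16*t + 99) - 6*t^3 - 62*t^2 + 38*t + 990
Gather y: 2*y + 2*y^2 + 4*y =2*y^2 + 6*y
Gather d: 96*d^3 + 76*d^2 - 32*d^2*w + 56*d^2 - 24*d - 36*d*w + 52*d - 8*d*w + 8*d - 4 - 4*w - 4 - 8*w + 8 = 96*d^3 + d^2*(132 - 32*w) + d*(36 - 44*w) - 12*w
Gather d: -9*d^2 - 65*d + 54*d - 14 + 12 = -9*d^2 - 11*d - 2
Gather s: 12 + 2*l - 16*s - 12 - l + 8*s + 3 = l - 8*s + 3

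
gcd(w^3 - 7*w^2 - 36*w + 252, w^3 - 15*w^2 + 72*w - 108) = w - 6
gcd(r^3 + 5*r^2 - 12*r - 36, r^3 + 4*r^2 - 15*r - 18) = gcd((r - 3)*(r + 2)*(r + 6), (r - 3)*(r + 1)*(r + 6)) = r^2 + 3*r - 18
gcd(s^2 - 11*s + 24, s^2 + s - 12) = s - 3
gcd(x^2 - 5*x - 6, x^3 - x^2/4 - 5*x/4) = x + 1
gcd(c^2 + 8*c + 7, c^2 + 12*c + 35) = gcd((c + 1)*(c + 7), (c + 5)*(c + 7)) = c + 7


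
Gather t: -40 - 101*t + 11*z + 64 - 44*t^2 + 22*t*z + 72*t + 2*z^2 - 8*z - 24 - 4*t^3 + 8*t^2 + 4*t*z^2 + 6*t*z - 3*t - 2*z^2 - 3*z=-4*t^3 - 36*t^2 + t*(4*z^2 + 28*z - 32)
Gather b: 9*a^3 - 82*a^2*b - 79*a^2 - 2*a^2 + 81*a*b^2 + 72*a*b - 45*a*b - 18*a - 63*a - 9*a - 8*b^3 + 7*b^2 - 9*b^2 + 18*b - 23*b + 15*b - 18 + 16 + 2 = 9*a^3 - 81*a^2 - 90*a - 8*b^3 + b^2*(81*a - 2) + b*(-82*a^2 + 27*a + 10)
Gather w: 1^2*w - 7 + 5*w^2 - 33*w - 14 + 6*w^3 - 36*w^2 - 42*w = 6*w^3 - 31*w^2 - 74*w - 21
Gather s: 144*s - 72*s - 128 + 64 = 72*s - 64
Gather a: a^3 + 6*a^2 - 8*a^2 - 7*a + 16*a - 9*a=a^3 - 2*a^2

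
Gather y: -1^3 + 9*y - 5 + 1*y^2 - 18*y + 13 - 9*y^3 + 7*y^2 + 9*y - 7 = -9*y^3 + 8*y^2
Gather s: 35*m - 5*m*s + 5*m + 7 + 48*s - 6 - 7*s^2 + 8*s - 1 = 40*m - 7*s^2 + s*(56 - 5*m)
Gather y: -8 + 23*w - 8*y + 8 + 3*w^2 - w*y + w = 3*w^2 + 24*w + y*(-w - 8)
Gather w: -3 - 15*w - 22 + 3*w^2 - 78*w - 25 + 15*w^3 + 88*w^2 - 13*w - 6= 15*w^3 + 91*w^2 - 106*w - 56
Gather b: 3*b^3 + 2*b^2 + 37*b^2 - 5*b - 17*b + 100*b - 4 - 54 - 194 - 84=3*b^3 + 39*b^2 + 78*b - 336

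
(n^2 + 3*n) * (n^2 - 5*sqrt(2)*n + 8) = n^4 - 5*sqrt(2)*n^3 + 3*n^3 - 15*sqrt(2)*n^2 + 8*n^2 + 24*n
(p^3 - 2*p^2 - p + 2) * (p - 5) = p^4 - 7*p^3 + 9*p^2 + 7*p - 10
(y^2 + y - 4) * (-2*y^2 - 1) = -2*y^4 - 2*y^3 + 7*y^2 - y + 4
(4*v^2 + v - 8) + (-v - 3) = 4*v^2 - 11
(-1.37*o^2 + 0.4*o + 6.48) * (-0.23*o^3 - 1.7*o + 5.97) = 0.3151*o^5 - 0.092*o^4 + 0.8386*o^3 - 8.8589*o^2 - 8.628*o + 38.6856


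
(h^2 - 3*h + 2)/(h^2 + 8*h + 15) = (h^2 - 3*h + 2)/(h^2 + 8*h + 15)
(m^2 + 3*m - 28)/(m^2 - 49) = (m - 4)/(m - 7)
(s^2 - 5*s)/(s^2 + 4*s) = (s - 5)/(s + 4)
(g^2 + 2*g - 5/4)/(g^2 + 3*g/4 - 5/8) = 2*(2*g + 5)/(4*g + 5)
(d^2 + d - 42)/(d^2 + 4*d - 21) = (d - 6)/(d - 3)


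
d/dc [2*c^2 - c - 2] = 4*c - 1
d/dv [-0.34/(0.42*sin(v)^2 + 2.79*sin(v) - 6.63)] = (0.2856*sin(v) + 0.9486)*cos(v)/(0.42*sin(v)^2 + 2.79*sin(v) - 6.63)^2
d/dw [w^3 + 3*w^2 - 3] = 3*w*(w + 2)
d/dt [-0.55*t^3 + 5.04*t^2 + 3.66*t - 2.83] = -1.65*t^2 + 10.08*t + 3.66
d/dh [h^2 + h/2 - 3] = 2*h + 1/2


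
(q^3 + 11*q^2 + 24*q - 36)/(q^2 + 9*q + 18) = (q^2 + 5*q - 6)/(q + 3)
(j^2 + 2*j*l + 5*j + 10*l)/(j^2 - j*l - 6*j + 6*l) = (j^2 + 2*j*l + 5*j + 10*l)/(j^2 - j*l - 6*j + 6*l)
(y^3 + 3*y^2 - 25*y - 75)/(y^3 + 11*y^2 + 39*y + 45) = (y - 5)/(y + 3)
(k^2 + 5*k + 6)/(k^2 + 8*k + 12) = (k + 3)/(k + 6)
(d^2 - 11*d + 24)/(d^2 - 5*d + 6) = (d - 8)/(d - 2)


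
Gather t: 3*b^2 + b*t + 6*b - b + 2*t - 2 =3*b^2 + 5*b + t*(b + 2) - 2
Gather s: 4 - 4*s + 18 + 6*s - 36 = 2*s - 14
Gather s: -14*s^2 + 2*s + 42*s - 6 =-14*s^2 + 44*s - 6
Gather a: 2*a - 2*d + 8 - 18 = 2*a - 2*d - 10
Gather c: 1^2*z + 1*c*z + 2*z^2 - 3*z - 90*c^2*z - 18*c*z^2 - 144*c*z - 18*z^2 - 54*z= -90*c^2*z + c*(-18*z^2 - 143*z) - 16*z^2 - 56*z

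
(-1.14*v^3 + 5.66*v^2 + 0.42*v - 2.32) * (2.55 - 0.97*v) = 1.1058*v^4 - 8.3972*v^3 + 14.0256*v^2 + 3.3214*v - 5.916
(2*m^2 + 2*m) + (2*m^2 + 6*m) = 4*m^2 + 8*m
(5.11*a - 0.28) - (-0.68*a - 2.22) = 5.79*a + 1.94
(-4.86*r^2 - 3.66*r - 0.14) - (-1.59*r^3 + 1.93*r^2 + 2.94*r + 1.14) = 1.59*r^3 - 6.79*r^2 - 6.6*r - 1.28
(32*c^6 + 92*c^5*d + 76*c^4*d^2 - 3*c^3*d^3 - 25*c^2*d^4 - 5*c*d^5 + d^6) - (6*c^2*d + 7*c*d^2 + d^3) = 32*c^6 + 92*c^5*d + 76*c^4*d^2 - 3*c^3*d^3 - 25*c^2*d^4 - 6*c^2*d - 5*c*d^5 - 7*c*d^2 + d^6 - d^3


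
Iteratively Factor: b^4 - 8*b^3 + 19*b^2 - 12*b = (b - 1)*(b^3 - 7*b^2 + 12*b) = (b - 3)*(b - 1)*(b^2 - 4*b) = b*(b - 3)*(b - 1)*(b - 4)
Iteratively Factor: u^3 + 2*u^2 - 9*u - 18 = (u - 3)*(u^2 + 5*u + 6) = (u - 3)*(u + 3)*(u + 2)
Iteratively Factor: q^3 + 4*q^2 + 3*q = (q + 1)*(q^2 + 3*q) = (q + 1)*(q + 3)*(q)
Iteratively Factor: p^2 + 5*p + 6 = (p + 3)*(p + 2)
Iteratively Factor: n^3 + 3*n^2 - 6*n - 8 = (n + 4)*(n^2 - n - 2) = (n + 1)*(n + 4)*(n - 2)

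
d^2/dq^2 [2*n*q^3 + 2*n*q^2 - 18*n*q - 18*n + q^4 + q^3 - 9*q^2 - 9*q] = 12*n*q + 4*n + 12*q^2 + 6*q - 18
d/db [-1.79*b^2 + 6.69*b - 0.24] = 6.69 - 3.58*b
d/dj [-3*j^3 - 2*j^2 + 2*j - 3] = -9*j^2 - 4*j + 2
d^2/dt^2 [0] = 0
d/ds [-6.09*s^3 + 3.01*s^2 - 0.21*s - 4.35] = -18.27*s^2 + 6.02*s - 0.21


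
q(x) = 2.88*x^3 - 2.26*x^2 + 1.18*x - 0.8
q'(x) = 8.64*x^2 - 4.52*x + 1.18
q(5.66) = 455.68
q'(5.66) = 252.38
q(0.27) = -0.59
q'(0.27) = 0.59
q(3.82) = 131.27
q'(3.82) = 109.99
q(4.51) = 222.75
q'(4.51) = 156.53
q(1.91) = 13.28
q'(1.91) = 24.07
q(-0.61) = -3.01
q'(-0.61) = 7.15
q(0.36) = -0.53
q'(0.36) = 0.67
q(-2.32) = -51.66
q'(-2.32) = 58.17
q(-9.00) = -2294.00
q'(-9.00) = 741.70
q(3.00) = 60.16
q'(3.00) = 65.38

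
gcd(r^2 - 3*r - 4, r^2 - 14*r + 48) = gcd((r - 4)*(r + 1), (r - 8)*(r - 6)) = 1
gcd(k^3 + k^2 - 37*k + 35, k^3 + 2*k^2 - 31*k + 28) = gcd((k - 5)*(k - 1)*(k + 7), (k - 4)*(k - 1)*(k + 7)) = k^2 + 6*k - 7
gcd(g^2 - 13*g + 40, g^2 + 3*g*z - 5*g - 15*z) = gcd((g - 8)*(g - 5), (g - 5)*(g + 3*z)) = g - 5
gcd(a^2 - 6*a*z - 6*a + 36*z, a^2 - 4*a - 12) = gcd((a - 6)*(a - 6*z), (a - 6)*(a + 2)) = a - 6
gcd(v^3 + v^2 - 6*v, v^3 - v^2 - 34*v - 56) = 1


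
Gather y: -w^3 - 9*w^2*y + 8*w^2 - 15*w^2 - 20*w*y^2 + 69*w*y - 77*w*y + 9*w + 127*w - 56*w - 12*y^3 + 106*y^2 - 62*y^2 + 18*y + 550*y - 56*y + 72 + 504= -w^3 - 7*w^2 + 80*w - 12*y^3 + y^2*(44 - 20*w) + y*(-9*w^2 - 8*w + 512) + 576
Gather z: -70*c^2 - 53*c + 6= -70*c^2 - 53*c + 6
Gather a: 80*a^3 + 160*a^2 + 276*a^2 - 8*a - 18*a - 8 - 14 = 80*a^3 + 436*a^2 - 26*a - 22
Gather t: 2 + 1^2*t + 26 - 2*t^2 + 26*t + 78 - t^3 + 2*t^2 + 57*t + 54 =-t^3 + 84*t + 160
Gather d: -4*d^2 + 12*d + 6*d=-4*d^2 + 18*d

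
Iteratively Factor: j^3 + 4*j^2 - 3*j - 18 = (j + 3)*(j^2 + j - 6) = (j + 3)^2*(j - 2)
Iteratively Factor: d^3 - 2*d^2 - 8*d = (d - 4)*(d^2 + 2*d) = (d - 4)*(d + 2)*(d)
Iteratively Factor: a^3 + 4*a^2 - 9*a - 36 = (a - 3)*(a^2 + 7*a + 12) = (a - 3)*(a + 4)*(a + 3)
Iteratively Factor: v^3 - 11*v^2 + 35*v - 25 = (v - 1)*(v^2 - 10*v + 25) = (v - 5)*(v - 1)*(v - 5)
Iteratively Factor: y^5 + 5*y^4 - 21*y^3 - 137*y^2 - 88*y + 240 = (y + 4)*(y^4 + y^3 - 25*y^2 - 37*y + 60) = (y + 4)^2*(y^3 - 3*y^2 - 13*y + 15) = (y + 3)*(y + 4)^2*(y^2 - 6*y + 5) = (y - 1)*(y + 3)*(y + 4)^2*(y - 5)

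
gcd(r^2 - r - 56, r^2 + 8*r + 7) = r + 7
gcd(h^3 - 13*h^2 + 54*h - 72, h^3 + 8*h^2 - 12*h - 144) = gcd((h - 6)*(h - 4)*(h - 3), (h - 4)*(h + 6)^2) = h - 4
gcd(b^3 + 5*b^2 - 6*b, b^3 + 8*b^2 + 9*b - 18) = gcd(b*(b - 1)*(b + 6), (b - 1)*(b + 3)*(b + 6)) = b^2 + 5*b - 6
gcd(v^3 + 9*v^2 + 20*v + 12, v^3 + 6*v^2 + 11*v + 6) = v^2 + 3*v + 2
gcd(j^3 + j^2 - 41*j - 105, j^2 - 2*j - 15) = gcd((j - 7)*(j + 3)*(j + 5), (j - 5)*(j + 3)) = j + 3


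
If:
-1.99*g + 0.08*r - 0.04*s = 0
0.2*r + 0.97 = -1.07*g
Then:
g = -0.0165425971877585*s - 0.160463192721257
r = 0.0885028949545079*s - 3.99152191894127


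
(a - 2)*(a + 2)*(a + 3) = a^3 + 3*a^2 - 4*a - 12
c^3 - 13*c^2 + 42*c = c*(c - 7)*(c - 6)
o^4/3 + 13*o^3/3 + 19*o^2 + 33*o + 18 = (o/3 + 1)*(o + 1)*(o + 3)*(o + 6)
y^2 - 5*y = y*(y - 5)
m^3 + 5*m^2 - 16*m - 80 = (m - 4)*(m + 4)*(m + 5)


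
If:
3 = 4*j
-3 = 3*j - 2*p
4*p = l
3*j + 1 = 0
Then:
No Solution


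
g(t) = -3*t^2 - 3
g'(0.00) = 0.00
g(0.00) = -3.00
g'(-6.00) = 36.00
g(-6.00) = -111.00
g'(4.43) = -26.58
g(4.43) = -61.87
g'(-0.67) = 4.02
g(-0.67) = -4.35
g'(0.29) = -1.74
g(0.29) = -3.25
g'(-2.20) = 13.20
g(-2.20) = -17.52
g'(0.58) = -3.48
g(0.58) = -4.01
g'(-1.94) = 11.64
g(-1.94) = -14.29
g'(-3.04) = 18.24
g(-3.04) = -30.72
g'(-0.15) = 0.90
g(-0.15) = -3.07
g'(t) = -6*t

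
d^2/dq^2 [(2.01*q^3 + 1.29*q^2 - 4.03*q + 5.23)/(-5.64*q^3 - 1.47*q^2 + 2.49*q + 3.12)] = (-48.739752*q^6 + 599.790312*q^5 - 2329.031232*q^4 - 933.769386*q^3 + 1094.66991*q^2 - 443.825082*q - 200.55807)/(179.406144*q^9 + 140.280336*q^8 - 201.055284*q^7 - 418.425885*q^6 - 66.440007*q^5 + 270.012609*q^4 + 217.788615*q^3 - 15.104232*q^2 - 72.715968*q - 30.371328)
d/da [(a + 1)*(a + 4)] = 2*a + 5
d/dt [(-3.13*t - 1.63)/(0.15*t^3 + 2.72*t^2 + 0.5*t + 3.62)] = (0.939*t^3 + 9.2471*t^2 + 8.8672*t - 10.5156)/(0.0225*t^6 + 0.816*t^5 + 7.5484*t^4 + 3.806*t^3 + 19.9428*t^2 + 3.62*t + 13.1044)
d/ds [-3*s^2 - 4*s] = -6*s - 4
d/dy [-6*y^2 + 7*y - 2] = 7 - 12*y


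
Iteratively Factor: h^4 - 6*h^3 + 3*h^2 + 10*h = (h - 5)*(h^3 - h^2 - 2*h) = h*(h - 5)*(h^2 - h - 2) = h*(h - 5)*(h - 2)*(h + 1)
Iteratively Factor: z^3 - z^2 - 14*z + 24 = (z + 4)*(z^2 - 5*z + 6) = (z - 2)*(z + 4)*(z - 3)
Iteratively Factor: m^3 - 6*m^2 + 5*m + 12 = (m + 1)*(m^2 - 7*m + 12) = (m - 3)*(m + 1)*(m - 4)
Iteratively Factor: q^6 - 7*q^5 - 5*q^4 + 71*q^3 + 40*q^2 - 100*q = (q + 2)*(q^5 - 9*q^4 + 13*q^3 + 45*q^2 - 50*q) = (q - 5)*(q + 2)*(q^4 - 4*q^3 - 7*q^2 + 10*q) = (q - 5)*(q + 2)^2*(q^3 - 6*q^2 + 5*q) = (q - 5)^2*(q + 2)^2*(q^2 - q) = (q - 5)^2*(q - 1)*(q + 2)^2*(q)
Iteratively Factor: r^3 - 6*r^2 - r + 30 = (r - 3)*(r^2 - 3*r - 10) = (r - 3)*(r + 2)*(r - 5)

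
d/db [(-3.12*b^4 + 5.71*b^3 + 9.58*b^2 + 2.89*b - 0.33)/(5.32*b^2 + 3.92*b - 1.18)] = (-33.1968*b^5 - 6.31399999999999*b^4 + 59.4928*b^3 + 1.9654*b^2 - 19.0976*b - 2.1166)/(28.3024*b^4 + 41.7088*b^3 + 2.8112*b^2 - 9.2512*b + 1.3924)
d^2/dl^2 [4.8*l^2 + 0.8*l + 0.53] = 9.60000000000000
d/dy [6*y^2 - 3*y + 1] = 12*y - 3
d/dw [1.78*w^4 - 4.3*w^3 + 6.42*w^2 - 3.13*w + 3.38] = 7.12*w^3 - 12.9*w^2 + 12.84*w - 3.13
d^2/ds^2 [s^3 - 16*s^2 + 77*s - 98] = 6*s - 32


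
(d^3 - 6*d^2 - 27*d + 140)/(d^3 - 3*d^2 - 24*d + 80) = (d - 7)/(d - 4)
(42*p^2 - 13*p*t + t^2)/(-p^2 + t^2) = (-42*p^2 + 13*p*t - t^2)/(p^2 - t^2)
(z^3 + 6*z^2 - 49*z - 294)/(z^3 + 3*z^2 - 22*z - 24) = (z^2 - 49)/(z^2 - 3*z - 4)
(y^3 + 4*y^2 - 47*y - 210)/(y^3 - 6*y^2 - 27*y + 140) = (y + 6)/(y - 4)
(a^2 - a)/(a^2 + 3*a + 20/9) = 9*a*(a - 1)/(9*a^2 + 27*a + 20)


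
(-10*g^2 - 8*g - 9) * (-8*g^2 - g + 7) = 80*g^4 + 74*g^3 + 10*g^2 - 47*g - 63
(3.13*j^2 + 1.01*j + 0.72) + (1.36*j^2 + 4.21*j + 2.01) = 4.49*j^2 + 5.22*j + 2.73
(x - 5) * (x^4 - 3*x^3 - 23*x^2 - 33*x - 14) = x^5 - 8*x^4 - 8*x^3 + 82*x^2 + 151*x + 70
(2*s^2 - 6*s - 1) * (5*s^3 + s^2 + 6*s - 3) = 10*s^5 - 28*s^4 + s^3 - 43*s^2 + 12*s + 3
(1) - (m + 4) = -m - 3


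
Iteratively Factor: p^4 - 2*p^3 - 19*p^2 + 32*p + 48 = (p - 3)*(p^3 + p^2 - 16*p - 16) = (p - 3)*(p + 4)*(p^2 - 3*p - 4) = (p - 3)*(p + 1)*(p + 4)*(p - 4)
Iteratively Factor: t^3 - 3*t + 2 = (t - 1)*(t^2 + t - 2) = (t - 1)*(t + 2)*(t - 1)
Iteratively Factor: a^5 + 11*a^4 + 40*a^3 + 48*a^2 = (a)*(a^4 + 11*a^3 + 40*a^2 + 48*a) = a^2*(a^3 + 11*a^2 + 40*a + 48) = a^2*(a + 3)*(a^2 + 8*a + 16) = a^2*(a + 3)*(a + 4)*(a + 4)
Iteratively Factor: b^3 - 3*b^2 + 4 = (b - 2)*(b^2 - b - 2) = (b - 2)^2*(b + 1)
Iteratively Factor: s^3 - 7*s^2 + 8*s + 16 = (s - 4)*(s^2 - 3*s - 4) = (s - 4)*(s + 1)*(s - 4)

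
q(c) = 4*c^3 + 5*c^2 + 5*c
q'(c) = 12*c^2 + 10*c + 5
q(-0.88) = -3.25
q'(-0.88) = 5.49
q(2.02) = 63.47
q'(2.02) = 74.16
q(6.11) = 1129.61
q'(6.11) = 514.09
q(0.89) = 11.23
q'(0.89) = 23.41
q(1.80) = 48.53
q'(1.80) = 61.88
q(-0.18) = -0.76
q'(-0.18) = 3.59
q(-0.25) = -1.00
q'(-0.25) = 3.25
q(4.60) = 518.14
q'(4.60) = 304.92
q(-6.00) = -714.00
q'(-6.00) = 377.00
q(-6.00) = -714.00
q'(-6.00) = 377.00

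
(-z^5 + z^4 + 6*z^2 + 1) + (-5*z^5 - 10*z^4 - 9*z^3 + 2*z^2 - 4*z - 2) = -6*z^5 - 9*z^4 - 9*z^3 + 8*z^2 - 4*z - 1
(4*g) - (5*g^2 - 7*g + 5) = -5*g^2 + 11*g - 5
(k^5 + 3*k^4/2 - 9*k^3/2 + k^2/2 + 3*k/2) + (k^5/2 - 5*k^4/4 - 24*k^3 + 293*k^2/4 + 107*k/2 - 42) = 3*k^5/2 + k^4/4 - 57*k^3/2 + 295*k^2/4 + 55*k - 42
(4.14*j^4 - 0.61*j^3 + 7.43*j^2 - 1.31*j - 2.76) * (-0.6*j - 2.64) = -2.484*j^5 - 10.5636*j^4 - 2.8476*j^3 - 18.8292*j^2 + 5.1144*j + 7.2864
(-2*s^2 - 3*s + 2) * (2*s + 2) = -4*s^3 - 10*s^2 - 2*s + 4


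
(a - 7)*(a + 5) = a^2 - 2*a - 35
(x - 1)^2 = x^2 - 2*x + 1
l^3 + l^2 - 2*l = l*(l - 1)*(l + 2)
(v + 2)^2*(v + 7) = v^3 + 11*v^2 + 32*v + 28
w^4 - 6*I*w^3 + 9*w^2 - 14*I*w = w*(w - 7*I)*(w - I)*(w + 2*I)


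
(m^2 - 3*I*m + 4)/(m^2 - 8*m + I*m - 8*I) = (m - 4*I)/(m - 8)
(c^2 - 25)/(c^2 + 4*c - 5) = (c - 5)/(c - 1)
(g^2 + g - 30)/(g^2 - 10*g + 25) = (g + 6)/(g - 5)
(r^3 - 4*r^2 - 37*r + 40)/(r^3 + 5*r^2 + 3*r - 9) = (r^2 - 3*r - 40)/(r^2 + 6*r + 9)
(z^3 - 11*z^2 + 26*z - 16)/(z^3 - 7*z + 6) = (z - 8)/(z + 3)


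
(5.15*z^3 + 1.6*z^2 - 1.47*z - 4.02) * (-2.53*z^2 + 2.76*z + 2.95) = -13.0295*z^5 + 10.166*z^4 + 23.3276*z^3 + 10.8334*z^2 - 15.4317*z - 11.859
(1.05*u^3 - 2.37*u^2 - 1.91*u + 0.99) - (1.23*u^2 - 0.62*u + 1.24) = 1.05*u^3 - 3.6*u^2 - 1.29*u - 0.25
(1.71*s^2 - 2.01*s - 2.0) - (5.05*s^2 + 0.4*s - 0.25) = -3.34*s^2 - 2.41*s - 1.75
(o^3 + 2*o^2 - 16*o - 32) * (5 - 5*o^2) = -5*o^5 - 10*o^4 + 85*o^3 + 170*o^2 - 80*o - 160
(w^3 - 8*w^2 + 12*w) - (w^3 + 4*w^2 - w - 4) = -12*w^2 + 13*w + 4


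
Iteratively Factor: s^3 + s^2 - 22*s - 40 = (s - 5)*(s^2 + 6*s + 8) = (s - 5)*(s + 4)*(s + 2)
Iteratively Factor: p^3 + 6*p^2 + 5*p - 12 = (p + 4)*(p^2 + 2*p - 3) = (p + 3)*(p + 4)*(p - 1)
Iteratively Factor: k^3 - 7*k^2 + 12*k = (k - 3)*(k^2 - 4*k) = k*(k - 3)*(k - 4)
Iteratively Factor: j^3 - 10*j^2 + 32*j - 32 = (j - 2)*(j^2 - 8*j + 16) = (j - 4)*(j - 2)*(j - 4)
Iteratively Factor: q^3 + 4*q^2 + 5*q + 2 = (q + 1)*(q^2 + 3*q + 2) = (q + 1)*(q + 2)*(q + 1)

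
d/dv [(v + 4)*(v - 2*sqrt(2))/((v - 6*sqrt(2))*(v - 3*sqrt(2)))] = (-7*sqrt(2)*v^2 - 4*v^2 + 16*sqrt(2)*v + 72*v - 72*sqrt(2))/(v^4 - 18*sqrt(2)*v^3 + 234*v^2 - 648*sqrt(2)*v + 1296)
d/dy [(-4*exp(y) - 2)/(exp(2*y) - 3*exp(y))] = 2*(2*exp(2*y) + 2*exp(y) - 3)*exp(-y)/(exp(2*y) - 6*exp(y) + 9)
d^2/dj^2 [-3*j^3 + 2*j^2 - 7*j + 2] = 4 - 18*j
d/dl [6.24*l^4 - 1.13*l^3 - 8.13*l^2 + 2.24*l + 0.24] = 24.96*l^3 - 3.39*l^2 - 16.26*l + 2.24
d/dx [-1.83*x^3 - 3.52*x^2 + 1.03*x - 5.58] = -5.49*x^2 - 7.04*x + 1.03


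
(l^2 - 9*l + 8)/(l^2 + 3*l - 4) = (l - 8)/(l + 4)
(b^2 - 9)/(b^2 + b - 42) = (b^2 - 9)/(b^2 + b - 42)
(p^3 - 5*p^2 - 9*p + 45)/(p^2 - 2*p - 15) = p - 3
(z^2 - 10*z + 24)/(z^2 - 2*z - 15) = (-z^2 + 10*z - 24)/(-z^2 + 2*z + 15)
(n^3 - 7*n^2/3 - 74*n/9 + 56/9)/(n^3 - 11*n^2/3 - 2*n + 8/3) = (n + 7/3)/(n + 1)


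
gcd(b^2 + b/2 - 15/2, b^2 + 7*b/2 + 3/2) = b + 3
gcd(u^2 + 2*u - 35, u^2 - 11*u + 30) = u - 5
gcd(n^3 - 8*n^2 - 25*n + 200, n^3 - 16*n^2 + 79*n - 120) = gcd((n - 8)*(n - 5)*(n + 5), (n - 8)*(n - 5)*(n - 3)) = n^2 - 13*n + 40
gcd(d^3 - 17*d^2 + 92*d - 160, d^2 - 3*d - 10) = d - 5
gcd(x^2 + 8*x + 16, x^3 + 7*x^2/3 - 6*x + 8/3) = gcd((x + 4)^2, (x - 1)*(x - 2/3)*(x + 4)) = x + 4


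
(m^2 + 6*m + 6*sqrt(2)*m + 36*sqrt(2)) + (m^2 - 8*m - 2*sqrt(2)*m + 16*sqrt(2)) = 2*m^2 - 2*m + 4*sqrt(2)*m + 52*sqrt(2)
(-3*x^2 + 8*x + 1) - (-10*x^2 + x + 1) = 7*x^2 + 7*x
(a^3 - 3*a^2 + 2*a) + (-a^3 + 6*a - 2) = -3*a^2 + 8*a - 2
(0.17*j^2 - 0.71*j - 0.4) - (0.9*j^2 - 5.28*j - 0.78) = -0.73*j^2 + 4.57*j + 0.38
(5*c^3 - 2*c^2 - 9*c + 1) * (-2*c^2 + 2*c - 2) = -10*c^5 + 14*c^4 + 4*c^3 - 16*c^2 + 20*c - 2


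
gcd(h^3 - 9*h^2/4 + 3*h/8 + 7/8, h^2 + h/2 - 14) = 1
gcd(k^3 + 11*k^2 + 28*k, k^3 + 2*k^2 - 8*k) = k^2 + 4*k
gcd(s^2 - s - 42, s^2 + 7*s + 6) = s + 6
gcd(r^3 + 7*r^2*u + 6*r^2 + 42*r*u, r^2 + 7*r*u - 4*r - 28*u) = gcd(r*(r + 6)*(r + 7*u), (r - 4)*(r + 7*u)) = r + 7*u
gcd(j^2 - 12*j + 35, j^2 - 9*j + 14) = j - 7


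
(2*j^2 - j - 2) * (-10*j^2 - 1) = -20*j^4 + 10*j^3 + 18*j^2 + j + 2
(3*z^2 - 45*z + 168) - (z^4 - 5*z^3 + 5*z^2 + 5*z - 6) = -z^4 + 5*z^3 - 2*z^2 - 50*z + 174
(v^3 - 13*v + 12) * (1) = v^3 - 13*v + 12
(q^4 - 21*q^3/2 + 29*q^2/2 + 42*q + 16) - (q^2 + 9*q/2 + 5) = q^4 - 21*q^3/2 + 27*q^2/2 + 75*q/2 + 11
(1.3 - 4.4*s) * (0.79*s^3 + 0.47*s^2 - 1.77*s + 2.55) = -3.476*s^4 - 1.041*s^3 + 8.399*s^2 - 13.521*s + 3.315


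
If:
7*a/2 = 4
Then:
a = 8/7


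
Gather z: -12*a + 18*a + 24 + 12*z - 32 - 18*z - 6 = 6*a - 6*z - 14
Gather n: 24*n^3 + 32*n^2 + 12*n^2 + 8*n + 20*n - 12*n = 24*n^3 + 44*n^2 + 16*n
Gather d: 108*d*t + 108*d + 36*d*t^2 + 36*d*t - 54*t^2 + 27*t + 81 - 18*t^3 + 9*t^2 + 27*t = d*(36*t^2 + 144*t + 108) - 18*t^3 - 45*t^2 + 54*t + 81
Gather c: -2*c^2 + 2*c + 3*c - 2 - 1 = -2*c^2 + 5*c - 3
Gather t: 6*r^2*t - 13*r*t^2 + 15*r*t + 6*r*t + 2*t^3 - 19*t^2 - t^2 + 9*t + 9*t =2*t^3 + t^2*(-13*r - 20) + t*(6*r^2 + 21*r + 18)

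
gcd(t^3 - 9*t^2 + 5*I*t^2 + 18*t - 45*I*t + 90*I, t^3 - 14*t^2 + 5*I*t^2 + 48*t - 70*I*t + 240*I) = t^2 + t*(-6 + 5*I) - 30*I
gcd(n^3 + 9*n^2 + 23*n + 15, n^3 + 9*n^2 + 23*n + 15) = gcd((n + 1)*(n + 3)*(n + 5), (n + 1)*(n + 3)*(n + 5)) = n^3 + 9*n^2 + 23*n + 15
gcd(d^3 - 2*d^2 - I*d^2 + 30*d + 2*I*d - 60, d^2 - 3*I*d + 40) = d + 5*I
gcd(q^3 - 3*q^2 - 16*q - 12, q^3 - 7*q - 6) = q^2 + 3*q + 2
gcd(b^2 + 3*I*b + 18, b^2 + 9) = b - 3*I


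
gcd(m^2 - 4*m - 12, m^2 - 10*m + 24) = m - 6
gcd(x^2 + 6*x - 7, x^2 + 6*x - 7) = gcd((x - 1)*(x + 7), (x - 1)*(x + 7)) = x^2 + 6*x - 7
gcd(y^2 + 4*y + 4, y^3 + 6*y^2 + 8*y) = y + 2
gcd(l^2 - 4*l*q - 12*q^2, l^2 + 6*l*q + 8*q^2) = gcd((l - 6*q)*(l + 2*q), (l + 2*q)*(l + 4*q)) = l + 2*q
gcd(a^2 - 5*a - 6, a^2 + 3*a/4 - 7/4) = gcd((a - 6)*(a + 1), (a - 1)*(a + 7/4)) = 1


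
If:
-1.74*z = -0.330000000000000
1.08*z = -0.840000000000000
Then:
No Solution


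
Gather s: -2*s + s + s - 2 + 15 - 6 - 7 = 0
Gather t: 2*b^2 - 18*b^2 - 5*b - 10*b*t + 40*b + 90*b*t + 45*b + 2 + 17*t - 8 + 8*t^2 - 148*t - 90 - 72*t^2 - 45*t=-16*b^2 + 80*b - 64*t^2 + t*(80*b - 176) - 96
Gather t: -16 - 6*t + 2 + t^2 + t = t^2 - 5*t - 14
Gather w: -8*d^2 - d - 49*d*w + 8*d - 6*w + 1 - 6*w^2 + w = -8*d^2 + 7*d - 6*w^2 + w*(-49*d - 5) + 1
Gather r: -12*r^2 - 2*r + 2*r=-12*r^2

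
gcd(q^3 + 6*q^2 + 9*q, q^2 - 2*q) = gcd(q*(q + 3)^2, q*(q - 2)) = q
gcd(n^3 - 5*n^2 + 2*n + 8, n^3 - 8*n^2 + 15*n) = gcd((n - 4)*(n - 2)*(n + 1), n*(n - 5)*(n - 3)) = 1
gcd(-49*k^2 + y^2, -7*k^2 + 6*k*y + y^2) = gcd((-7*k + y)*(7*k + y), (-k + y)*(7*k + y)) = 7*k + y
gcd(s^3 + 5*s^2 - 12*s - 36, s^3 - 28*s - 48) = s + 2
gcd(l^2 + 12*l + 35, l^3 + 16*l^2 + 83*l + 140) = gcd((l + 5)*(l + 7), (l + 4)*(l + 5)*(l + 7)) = l^2 + 12*l + 35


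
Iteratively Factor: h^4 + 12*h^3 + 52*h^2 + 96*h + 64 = (h + 4)*(h^3 + 8*h^2 + 20*h + 16) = (h + 2)*(h + 4)*(h^2 + 6*h + 8) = (h + 2)^2*(h + 4)*(h + 4)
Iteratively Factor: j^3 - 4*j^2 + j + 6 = (j - 3)*(j^2 - j - 2) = (j - 3)*(j + 1)*(j - 2)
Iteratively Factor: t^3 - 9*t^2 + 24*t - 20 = (t - 2)*(t^2 - 7*t + 10) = (t - 5)*(t - 2)*(t - 2)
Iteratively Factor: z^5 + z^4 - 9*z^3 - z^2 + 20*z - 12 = (z + 2)*(z^4 - z^3 - 7*z^2 + 13*z - 6) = (z + 2)*(z + 3)*(z^3 - 4*z^2 + 5*z - 2) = (z - 1)*(z + 2)*(z + 3)*(z^2 - 3*z + 2) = (z - 2)*(z - 1)*(z + 2)*(z + 3)*(z - 1)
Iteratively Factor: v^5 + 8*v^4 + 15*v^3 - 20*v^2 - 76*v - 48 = (v + 3)*(v^4 + 5*v^3 - 20*v - 16) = (v - 2)*(v + 3)*(v^3 + 7*v^2 + 14*v + 8) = (v - 2)*(v + 2)*(v + 3)*(v^2 + 5*v + 4) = (v - 2)*(v + 2)*(v + 3)*(v + 4)*(v + 1)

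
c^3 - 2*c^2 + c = c*(c - 1)^2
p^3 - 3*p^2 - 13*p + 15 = (p - 5)*(p - 1)*(p + 3)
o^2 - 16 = (o - 4)*(o + 4)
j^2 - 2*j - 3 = (j - 3)*(j + 1)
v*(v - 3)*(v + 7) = v^3 + 4*v^2 - 21*v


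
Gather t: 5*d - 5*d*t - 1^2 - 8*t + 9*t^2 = 5*d + 9*t^2 + t*(-5*d - 8) - 1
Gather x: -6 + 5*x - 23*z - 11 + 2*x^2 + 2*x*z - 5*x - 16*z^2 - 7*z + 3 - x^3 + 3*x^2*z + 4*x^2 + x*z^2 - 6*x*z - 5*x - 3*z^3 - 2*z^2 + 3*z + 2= -x^3 + x^2*(3*z + 6) + x*(z^2 - 4*z - 5) - 3*z^3 - 18*z^2 - 27*z - 12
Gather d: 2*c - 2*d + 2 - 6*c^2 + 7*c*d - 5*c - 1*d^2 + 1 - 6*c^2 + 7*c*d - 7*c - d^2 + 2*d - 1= -12*c^2 + 14*c*d - 10*c - 2*d^2 + 2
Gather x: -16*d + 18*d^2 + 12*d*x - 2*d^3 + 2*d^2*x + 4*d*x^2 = -2*d^3 + 18*d^2 + 4*d*x^2 - 16*d + x*(2*d^2 + 12*d)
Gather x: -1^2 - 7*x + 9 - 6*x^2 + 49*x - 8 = -6*x^2 + 42*x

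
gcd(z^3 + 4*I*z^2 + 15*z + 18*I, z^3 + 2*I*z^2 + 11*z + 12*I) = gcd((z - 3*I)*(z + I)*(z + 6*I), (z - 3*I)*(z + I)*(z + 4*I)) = z^2 - 2*I*z + 3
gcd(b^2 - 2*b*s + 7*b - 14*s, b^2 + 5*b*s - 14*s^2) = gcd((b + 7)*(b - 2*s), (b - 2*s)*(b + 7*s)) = -b + 2*s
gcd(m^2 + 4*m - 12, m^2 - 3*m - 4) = 1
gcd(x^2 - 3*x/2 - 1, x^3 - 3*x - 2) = x - 2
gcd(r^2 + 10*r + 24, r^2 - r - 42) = r + 6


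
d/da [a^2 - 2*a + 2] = 2*a - 2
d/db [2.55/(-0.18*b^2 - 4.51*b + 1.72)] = (0.918*b + 11.5005)/(0.18*b^2 + 4.51*b - 1.72)^2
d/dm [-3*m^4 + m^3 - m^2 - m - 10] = -12*m^3 + 3*m^2 - 2*m - 1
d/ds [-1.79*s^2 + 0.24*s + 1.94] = 0.24 - 3.58*s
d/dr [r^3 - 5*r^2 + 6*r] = 3*r^2 - 10*r + 6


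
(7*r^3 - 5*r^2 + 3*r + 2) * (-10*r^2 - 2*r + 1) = -70*r^5 + 36*r^4 - 13*r^3 - 31*r^2 - r + 2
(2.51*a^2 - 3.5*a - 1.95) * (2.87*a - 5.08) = 7.2037*a^3 - 22.7958*a^2 + 12.1835*a + 9.906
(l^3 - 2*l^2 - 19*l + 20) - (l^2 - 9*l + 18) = l^3 - 3*l^2 - 10*l + 2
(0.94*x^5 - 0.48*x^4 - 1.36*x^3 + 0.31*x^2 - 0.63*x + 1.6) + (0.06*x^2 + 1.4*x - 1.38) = 0.94*x^5 - 0.48*x^4 - 1.36*x^3 + 0.37*x^2 + 0.77*x + 0.22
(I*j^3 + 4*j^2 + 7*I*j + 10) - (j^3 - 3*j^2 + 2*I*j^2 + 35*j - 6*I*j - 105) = -j^3 + I*j^3 + 7*j^2 - 2*I*j^2 - 35*j + 13*I*j + 115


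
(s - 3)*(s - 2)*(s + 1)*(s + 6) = s^4 + 2*s^3 - 23*s^2 + 12*s + 36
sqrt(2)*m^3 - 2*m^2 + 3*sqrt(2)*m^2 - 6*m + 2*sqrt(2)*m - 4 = (m + 2)*(m - sqrt(2))*(sqrt(2)*m + sqrt(2))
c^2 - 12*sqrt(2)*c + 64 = (c - 8*sqrt(2))*(c - 4*sqrt(2))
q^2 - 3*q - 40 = (q - 8)*(q + 5)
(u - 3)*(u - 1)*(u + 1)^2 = u^4 - 2*u^3 - 4*u^2 + 2*u + 3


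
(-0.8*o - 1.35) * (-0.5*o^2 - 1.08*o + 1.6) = 0.4*o^3 + 1.539*o^2 + 0.178*o - 2.16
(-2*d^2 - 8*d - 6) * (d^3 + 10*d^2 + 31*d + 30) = -2*d^5 - 28*d^4 - 148*d^3 - 368*d^2 - 426*d - 180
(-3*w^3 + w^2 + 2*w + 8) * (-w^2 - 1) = 3*w^5 - w^4 + w^3 - 9*w^2 - 2*w - 8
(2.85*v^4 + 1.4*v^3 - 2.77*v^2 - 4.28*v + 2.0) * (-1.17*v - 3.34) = -3.3345*v^5 - 11.157*v^4 - 1.4351*v^3 + 14.2594*v^2 + 11.9552*v - 6.68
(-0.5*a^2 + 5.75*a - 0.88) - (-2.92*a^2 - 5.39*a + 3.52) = 2.42*a^2 + 11.14*a - 4.4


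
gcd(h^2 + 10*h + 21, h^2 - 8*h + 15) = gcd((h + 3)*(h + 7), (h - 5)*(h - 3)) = 1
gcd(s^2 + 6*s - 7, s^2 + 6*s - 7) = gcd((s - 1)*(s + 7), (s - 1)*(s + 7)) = s^2 + 6*s - 7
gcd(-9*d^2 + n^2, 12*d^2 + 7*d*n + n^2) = 3*d + n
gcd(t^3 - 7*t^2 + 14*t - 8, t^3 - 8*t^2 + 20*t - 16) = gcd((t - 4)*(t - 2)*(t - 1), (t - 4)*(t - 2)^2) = t^2 - 6*t + 8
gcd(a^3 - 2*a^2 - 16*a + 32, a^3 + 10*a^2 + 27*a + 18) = 1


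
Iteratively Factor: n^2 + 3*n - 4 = (n + 4)*(n - 1)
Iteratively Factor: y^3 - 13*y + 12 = (y - 3)*(y^2 + 3*y - 4) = (y - 3)*(y + 4)*(y - 1)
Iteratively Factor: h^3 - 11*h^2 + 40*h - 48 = (h - 4)*(h^2 - 7*h + 12) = (h - 4)^2*(h - 3)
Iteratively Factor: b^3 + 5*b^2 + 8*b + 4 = (b + 1)*(b^2 + 4*b + 4) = (b + 1)*(b + 2)*(b + 2)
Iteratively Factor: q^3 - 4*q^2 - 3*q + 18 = (q - 3)*(q^2 - q - 6) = (q - 3)*(q + 2)*(q - 3)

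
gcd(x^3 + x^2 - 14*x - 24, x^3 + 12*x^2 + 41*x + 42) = x^2 + 5*x + 6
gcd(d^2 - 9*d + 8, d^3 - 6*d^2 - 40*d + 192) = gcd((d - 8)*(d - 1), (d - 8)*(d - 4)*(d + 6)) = d - 8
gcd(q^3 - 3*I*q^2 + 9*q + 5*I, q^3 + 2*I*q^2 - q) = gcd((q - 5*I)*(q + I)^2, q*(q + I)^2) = q^2 + 2*I*q - 1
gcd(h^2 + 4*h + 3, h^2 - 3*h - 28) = 1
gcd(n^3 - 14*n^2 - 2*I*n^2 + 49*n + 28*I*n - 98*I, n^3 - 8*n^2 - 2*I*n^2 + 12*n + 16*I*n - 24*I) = n - 2*I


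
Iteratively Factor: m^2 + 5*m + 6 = (m + 3)*(m + 2)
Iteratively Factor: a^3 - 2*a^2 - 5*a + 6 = (a - 1)*(a^2 - a - 6) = (a - 3)*(a - 1)*(a + 2)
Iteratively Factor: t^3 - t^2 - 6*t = (t)*(t^2 - t - 6) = t*(t - 3)*(t + 2)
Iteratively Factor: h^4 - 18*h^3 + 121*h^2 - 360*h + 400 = (h - 5)*(h^3 - 13*h^2 + 56*h - 80) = (h - 5)*(h - 4)*(h^2 - 9*h + 20) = (h - 5)^2*(h - 4)*(h - 4)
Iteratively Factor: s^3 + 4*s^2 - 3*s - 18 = (s + 3)*(s^2 + s - 6) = (s + 3)^2*(s - 2)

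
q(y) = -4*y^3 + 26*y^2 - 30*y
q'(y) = -12*y^2 + 52*y - 30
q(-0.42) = 17.48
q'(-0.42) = -53.96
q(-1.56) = 125.26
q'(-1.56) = -140.32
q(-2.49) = 297.66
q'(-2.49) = -233.88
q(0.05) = -1.44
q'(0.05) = -27.43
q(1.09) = -6.99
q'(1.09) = 12.42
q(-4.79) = 1179.86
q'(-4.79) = -554.41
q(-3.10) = 462.02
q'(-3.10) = -306.52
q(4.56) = 24.56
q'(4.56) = -42.40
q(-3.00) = 432.00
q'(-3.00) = -294.00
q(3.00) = 36.00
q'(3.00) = 18.00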